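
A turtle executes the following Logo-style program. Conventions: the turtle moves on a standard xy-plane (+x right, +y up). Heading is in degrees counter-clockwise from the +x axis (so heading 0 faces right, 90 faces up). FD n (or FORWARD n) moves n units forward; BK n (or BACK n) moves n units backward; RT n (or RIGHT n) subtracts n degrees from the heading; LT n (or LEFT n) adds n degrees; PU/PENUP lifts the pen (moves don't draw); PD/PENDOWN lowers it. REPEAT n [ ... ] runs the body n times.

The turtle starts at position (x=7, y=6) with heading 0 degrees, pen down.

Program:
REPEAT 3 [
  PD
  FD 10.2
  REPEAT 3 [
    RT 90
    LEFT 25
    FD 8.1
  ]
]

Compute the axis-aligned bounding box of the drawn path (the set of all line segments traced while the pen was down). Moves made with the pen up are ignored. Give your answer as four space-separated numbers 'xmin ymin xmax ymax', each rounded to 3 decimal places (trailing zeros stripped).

Executing turtle program step by step:
Start: pos=(7,6), heading=0, pen down
REPEAT 3 [
  -- iteration 1/3 --
  PD: pen down
  FD 10.2: (7,6) -> (17.2,6) [heading=0, draw]
  REPEAT 3 [
    -- iteration 1/3 --
    RT 90: heading 0 -> 270
    LT 25: heading 270 -> 295
    FD 8.1: (17.2,6) -> (20.623,-1.341) [heading=295, draw]
    -- iteration 2/3 --
    RT 90: heading 295 -> 205
    LT 25: heading 205 -> 230
    FD 8.1: (20.623,-1.341) -> (15.417,-7.546) [heading=230, draw]
    -- iteration 3/3 --
    RT 90: heading 230 -> 140
    LT 25: heading 140 -> 165
    FD 8.1: (15.417,-7.546) -> (7.593,-5.45) [heading=165, draw]
  ]
  -- iteration 2/3 --
  PD: pen down
  FD 10.2: (7.593,-5.45) -> (-2.26,-2.81) [heading=165, draw]
  REPEAT 3 [
    -- iteration 1/3 --
    RT 90: heading 165 -> 75
    LT 25: heading 75 -> 100
    FD 8.1: (-2.26,-2.81) -> (-3.666,5.167) [heading=100, draw]
    -- iteration 2/3 --
    RT 90: heading 100 -> 10
    LT 25: heading 10 -> 35
    FD 8.1: (-3.666,5.167) -> (2.969,9.813) [heading=35, draw]
    -- iteration 3/3 --
    RT 90: heading 35 -> 305
    LT 25: heading 305 -> 330
    FD 8.1: (2.969,9.813) -> (9.984,5.763) [heading=330, draw]
  ]
  -- iteration 3/3 --
  PD: pen down
  FD 10.2: (9.984,5.763) -> (18.817,0.663) [heading=330, draw]
  REPEAT 3 [
    -- iteration 1/3 --
    RT 90: heading 330 -> 240
    LT 25: heading 240 -> 265
    FD 8.1: (18.817,0.663) -> (18.111,-7.406) [heading=265, draw]
    -- iteration 2/3 --
    RT 90: heading 265 -> 175
    LT 25: heading 175 -> 200
    FD 8.1: (18.111,-7.406) -> (10.5,-10.176) [heading=200, draw]
    -- iteration 3/3 --
    RT 90: heading 200 -> 110
    LT 25: heading 110 -> 135
    FD 8.1: (10.5,-10.176) -> (4.772,-4.449) [heading=135, draw]
  ]
]
Final: pos=(4.772,-4.449), heading=135, 12 segment(s) drawn

Segment endpoints: x in {-3.666, -2.26, 2.969, 4.772, 7, 7.593, 9.984, 10.5, 15.417, 17.2, 18.111, 18.817, 20.623}, y in {-10.176, -7.546, -7.406, -5.45, -4.449, -2.81, -1.341, 0.663, 5.167, 5.763, 6, 9.813}
xmin=-3.666, ymin=-10.176, xmax=20.623, ymax=9.813

Answer: -3.666 -10.176 20.623 9.813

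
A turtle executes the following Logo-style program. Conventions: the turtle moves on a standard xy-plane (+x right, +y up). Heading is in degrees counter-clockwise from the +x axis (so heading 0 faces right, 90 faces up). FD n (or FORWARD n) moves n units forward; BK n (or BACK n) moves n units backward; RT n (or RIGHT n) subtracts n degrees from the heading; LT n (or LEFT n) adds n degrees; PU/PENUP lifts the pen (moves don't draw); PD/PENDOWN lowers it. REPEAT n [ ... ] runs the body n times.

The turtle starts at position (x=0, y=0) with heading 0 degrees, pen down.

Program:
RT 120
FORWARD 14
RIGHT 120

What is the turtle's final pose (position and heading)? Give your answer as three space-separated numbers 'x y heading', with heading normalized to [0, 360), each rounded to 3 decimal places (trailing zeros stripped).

Answer: -7 -12.124 120

Derivation:
Executing turtle program step by step:
Start: pos=(0,0), heading=0, pen down
RT 120: heading 0 -> 240
FD 14: (0,0) -> (-7,-12.124) [heading=240, draw]
RT 120: heading 240 -> 120
Final: pos=(-7,-12.124), heading=120, 1 segment(s) drawn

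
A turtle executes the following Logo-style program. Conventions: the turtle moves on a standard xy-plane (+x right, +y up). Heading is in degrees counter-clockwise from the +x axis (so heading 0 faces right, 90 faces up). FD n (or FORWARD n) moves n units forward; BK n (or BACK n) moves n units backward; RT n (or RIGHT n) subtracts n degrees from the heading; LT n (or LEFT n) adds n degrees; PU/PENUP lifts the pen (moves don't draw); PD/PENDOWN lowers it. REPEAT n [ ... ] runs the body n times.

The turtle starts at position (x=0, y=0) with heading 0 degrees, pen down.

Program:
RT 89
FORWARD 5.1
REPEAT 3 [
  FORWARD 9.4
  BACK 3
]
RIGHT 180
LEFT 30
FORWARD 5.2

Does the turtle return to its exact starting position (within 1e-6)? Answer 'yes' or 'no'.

Executing turtle program step by step:
Start: pos=(0,0), heading=0, pen down
RT 89: heading 0 -> 271
FD 5.1: (0,0) -> (0.089,-5.099) [heading=271, draw]
REPEAT 3 [
  -- iteration 1/3 --
  FD 9.4: (0.089,-5.099) -> (0.253,-14.498) [heading=271, draw]
  BK 3: (0.253,-14.498) -> (0.201,-11.498) [heading=271, draw]
  -- iteration 2/3 --
  FD 9.4: (0.201,-11.498) -> (0.365,-20.897) [heading=271, draw]
  BK 3: (0.365,-20.897) -> (0.312,-17.897) [heading=271, draw]
  -- iteration 3/3 --
  FD 9.4: (0.312,-17.897) -> (0.476,-27.296) [heading=271, draw]
  BK 3: (0.476,-27.296) -> (0.424,-24.296) [heading=271, draw]
]
RT 180: heading 271 -> 91
LT 30: heading 91 -> 121
FD 5.2: (0.424,-24.296) -> (-2.254,-19.839) [heading=121, draw]
Final: pos=(-2.254,-19.839), heading=121, 8 segment(s) drawn

Start position: (0, 0)
Final position: (-2.254, -19.839)
Distance = 19.967; >= 1e-6 -> NOT closed

Answer: no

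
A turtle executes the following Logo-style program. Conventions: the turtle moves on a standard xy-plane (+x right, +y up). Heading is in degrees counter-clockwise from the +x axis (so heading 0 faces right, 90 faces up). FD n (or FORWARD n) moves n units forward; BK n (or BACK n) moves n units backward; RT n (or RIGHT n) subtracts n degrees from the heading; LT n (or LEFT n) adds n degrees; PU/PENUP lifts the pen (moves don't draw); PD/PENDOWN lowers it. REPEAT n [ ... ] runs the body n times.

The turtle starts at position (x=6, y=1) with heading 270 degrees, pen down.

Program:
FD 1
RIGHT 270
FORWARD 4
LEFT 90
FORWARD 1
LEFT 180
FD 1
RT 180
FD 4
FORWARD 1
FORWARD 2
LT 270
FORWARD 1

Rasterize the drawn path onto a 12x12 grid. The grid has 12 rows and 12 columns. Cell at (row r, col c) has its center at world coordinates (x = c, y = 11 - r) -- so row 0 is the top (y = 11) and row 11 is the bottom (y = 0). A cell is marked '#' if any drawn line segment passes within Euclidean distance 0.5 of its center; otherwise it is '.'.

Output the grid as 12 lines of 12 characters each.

Segment 0: (6,1) -> (6,0)
Segment 1: (6,0) -> (10,0)
Segment 2: (10,0) -> (10,1)
Segment 3: (10,1) -> (10,0)
Segment 4: (10,0) -> (10,4)
Segment 5: (10,4) -> (10,5)
Segment 6: (10,5) -> (10,7)
Segment 7: (10,7) -> (11,7)

Answer: ............
............
............
............
..........##
..........#.
..........#.
..........#.
..........#.
..........#.
......#...#.
......#####.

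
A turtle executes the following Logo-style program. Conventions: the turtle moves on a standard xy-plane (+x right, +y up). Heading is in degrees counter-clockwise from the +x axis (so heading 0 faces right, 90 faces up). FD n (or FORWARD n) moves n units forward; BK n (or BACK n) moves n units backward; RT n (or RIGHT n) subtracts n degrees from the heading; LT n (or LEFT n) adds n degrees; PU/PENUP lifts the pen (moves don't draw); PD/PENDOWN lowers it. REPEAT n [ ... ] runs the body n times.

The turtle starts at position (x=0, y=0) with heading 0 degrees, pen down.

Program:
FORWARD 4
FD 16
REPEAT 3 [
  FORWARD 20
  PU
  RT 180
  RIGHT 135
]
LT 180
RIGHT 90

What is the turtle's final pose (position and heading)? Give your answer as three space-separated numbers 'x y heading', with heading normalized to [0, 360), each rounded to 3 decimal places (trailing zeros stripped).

Answer: 54.142 34.142 225

Derivation:
Executing turtle program step by step:
Start: pos=(0,0), heading=0, pen down
FD 4: (0,0) -> (4,0) [heading=0, draw]
FD 16: (4,0) -> (20,0) [heading=0, draw]
REPEAT 3 [
  -- iteration 1/3 --
  FD 20: (20,0) -> (40,0) [heading=0, draw]
  PU: pen up
  RT 180: heading 0 -> 180
  RT 135: heading 180 -> 45
  -- iteration 2/3 --
  FD 20: (40,0) -> (54.142,14.142) [heading=45, move]
  PU: pen up
  RT 180: heading 45 -> 225
  RT 135: heading 225 -> 90
  -- iteration 3/3 --
  FD 20: (54.142,14.142) -> (54.142,34.142) [heading=90, move]
  PU: pen up
  RT 180: heading 90 -> 270
  RT 135: heading 270 -> 135
]
LT 180: heading 135 -> 315
RT 90: heading 315 -> 225
Final: pos=(54.142,34.142), heading=225, 3 segment(s) drawn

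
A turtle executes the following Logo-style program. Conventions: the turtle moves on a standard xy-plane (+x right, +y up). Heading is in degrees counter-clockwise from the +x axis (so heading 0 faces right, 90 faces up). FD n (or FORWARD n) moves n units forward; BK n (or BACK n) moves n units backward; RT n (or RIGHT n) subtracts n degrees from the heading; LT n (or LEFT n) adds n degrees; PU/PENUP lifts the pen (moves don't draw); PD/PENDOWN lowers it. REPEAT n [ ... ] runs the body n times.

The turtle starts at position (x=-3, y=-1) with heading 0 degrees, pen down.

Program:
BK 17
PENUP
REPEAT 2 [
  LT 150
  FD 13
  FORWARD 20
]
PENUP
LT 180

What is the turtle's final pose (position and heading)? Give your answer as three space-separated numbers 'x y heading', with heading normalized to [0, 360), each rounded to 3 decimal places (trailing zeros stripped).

Answer: -32.079 -13.079 120

Derivation:
Executing turtle program step by step:
Start: pos=(-3,-1), heading=0, pen down
BK 17: (-3,-1) -> (-20,-1) [heading=0, draw]
PU: pen up
REPEAT 2 [
  -- iteration 1/2 --
  LT 150: heading 0 -> 150
  FD 13: (-20,-1) -> (-31.258,5.5) [heading=150, move]
  FD 20: (-31.258,5.5) -> (-48.579,15.5) [heading=150, move]
  -- iteration 2/2 --
  LT 150: heading 150 -> 300
  FD 13: (-48.579,15.5) -> (-42.079,4.242) [heading=300, move]
  FD 20: (-42.079,4.242) -> (-32.079,-13.079) [heading=300, move]
]
PU: pen up
LT 180: heading 300 -> 120
Final: pos=(-32.079,-13.079), heading=120, 1 segment(s) drawn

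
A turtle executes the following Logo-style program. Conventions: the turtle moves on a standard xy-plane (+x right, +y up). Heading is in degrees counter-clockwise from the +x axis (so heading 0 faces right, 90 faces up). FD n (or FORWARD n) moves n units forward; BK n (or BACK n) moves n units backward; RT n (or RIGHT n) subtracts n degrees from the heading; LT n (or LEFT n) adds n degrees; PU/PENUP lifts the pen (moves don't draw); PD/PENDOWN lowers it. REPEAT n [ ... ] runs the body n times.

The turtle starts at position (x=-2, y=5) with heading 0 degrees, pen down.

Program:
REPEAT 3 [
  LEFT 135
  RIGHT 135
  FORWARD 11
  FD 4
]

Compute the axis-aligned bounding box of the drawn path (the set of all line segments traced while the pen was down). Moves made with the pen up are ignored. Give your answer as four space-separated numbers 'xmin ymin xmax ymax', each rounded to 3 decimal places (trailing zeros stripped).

Executing turtle program step by step:
Start: pos=(-2,5), heading=0, pen down
REPEAT 3 [
  -- iteration 1/3 --
  LT 135: heading 0 -> 135
  RT 135: heading 135 -> 0
  FD 11: (-2,5) -> (9,5) [heading=0, draw]
  FD 4: (9,5) -> (13,5) [heading=0, draw]
  -- iteration 2/3 --
  LT 135: heading 0 -> 135
  RT 135: heading 135 -> 0
  FD 11: (13,5) -> (24,5) [heading=0, draw]
  FD 4: (24,5) -> (28,5) [heading=0, draw]
  -- iteration 3/3 --
  LT 135: heading 0 -> 135
  RT 135: heading 135 -> 0
  FD 11: (28,5) -> (39,5) [heading=0, draw]
  FD 4: (39,5) -> (43,5) [heading=0, draw]
]
Final: pos=(43,5), heading=0, 6 segment(s) drawn

Segment endpoints: x in {-2, 9, 13, 24, 28, 39, 43}, y in {5}
xmin=-2, ymin=5, xmax=43, ymax=5

Answer: -2 5 43 5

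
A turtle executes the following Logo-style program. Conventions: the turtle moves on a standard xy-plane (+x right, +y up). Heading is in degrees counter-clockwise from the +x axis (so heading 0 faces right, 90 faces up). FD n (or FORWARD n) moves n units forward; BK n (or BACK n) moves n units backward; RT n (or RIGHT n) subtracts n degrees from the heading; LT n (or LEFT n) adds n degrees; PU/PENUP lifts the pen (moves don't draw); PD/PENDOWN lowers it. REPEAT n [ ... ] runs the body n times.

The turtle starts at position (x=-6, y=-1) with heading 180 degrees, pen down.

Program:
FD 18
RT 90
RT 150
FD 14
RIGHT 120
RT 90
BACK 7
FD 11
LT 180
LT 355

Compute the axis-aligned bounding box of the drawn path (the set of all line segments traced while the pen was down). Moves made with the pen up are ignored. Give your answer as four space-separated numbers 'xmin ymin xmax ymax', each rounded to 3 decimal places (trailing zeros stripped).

Executing turtle program step by step:
Start: pos=(-6,-1), heading=180, pen down
FD 18: (-6,-1) -> (-24,-1) [heading=180, draw]
RT 90: heading 180 -> 90
RT 150: heading 90 -> 300
FD 14: (-24,-1) -> (-17,-13.124) [heading=300, draw]
RT 120: heading 300 -> 180
RT 90: heading 180 -> 90
BK 7: (-17,-13.124) -> (-17,-20.124) [heading=90, draw]
FD 11: (-17,-20.124) -> (-17,-9.124) [heading=90, draw]
LT 180: heading 90 -> 270
LT 355: heading 270 -> 265
Final: pos=(-17,-9.124), heading=265, 4 segment(s) drawn

Segment endpoints: x in {-24, -17, -17, -6}, y in {-20.124, -13.124, -9.124, -1, -1}
xmin=-24, ymin=-20.124, xmax=-6, ymax=-1

Answer: -24 -20.124 -6 -1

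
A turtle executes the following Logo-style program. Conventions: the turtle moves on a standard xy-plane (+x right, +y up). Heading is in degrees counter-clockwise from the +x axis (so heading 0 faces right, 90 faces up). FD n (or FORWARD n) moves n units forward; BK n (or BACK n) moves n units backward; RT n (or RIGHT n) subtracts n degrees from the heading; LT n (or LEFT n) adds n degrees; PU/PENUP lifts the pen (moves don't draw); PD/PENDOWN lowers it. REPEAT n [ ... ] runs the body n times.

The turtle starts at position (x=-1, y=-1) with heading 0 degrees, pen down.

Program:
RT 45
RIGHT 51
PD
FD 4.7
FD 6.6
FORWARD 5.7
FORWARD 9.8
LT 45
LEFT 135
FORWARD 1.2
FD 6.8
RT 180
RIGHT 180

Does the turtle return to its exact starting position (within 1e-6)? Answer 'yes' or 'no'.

Executing turtle program step by step:
Start: pos=(-1,-1), heading=0, pen down
RT 45: heading 0 -> 315
RT 51: heading 315 -> 264
PD: pen down
FD 4.7: (-1,-1) -> (-1.491,-5.674) [heading=264, draw]
FD 6.6: (-1.491,-5.674) -> (-2.181,-12.238) [heading=264, draw]
FD 5.7: (-2.181,-12.238) -> (-2.777,-17.907) [heading=264, draw]
FD 9.8: (-2.777,-17.907) -> (-3.801,-27.653) [heading=264, draw]
LT 45: heading 264 -> 309
LT 135: heading 309 -> 84
FD 1.2: (-3.801,-27.653) -> (-3.676,-26.46) [heading=84, draw]
FD 6.8: (-3.676,-26.46) -> (-2.965,-19.697) [heading=84, draw]
RT 180: heading 84 -> 264
RT 180: heading 264 -> 84
Final: pos=(-2.965,-19.697), heading=84, 6 segment(s) drawn

Start position: (-1, -1)
Final position: (-2.965, -19.697)
Distance = 18.8; >= 1e-6 -> NOT closed

Answer: no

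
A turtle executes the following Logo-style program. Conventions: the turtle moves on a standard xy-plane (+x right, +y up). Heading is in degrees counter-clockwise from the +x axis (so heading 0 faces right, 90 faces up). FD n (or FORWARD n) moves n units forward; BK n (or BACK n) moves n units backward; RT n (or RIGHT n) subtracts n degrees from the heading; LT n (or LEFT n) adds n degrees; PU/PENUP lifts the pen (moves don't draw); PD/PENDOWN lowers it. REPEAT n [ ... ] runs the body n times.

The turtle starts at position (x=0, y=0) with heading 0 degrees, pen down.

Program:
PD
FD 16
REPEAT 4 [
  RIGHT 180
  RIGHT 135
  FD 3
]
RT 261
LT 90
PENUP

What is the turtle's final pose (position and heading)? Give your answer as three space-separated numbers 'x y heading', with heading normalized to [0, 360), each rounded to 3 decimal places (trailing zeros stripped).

Answer: 13 7.243 9

Derivation:
Executing turtle program step by step:
Start: pos=(0,0), heading=0, pen down
PD: pen down
FD 16: (0,0) -> (16,0) [heading=0, draw]
REPEAT 4 [
  -- iteration 1/4 --
  RT 180: heading 0 -> 180
  RT 135: heading 180 -> 45
  FD 3: (16,0) -> (18.121,2.121) [heading=45, draw]
  -- iteration 2/4 --
  RT 180: heading 45 -> 225
  RT 135: heading 225 -> 90
  FD 3: (18.121,2.121) -> (18.121,5.121) [heading=90, draw]
  -- iteration 3/4 --
  RT 180: heading 90 -> 270
  RT 135: heading 270 -> 135
  FD 3: (18.121,5.121) -> (16,7.243) [heading=135, draw]
  -- iteration 4/4 --
  RT 180: heading 135 -> 315
  RT 135: heading 315 -> 180
  FD 3: (16,7.243) -> (13,7.243) [heading=180, draw]
]
RT 261: heading 180 -> 279
LT 90: heading 279 -> 9
PU: pen up
Final: pos=(13,7.243), heading=9, 5 segment(s) drawn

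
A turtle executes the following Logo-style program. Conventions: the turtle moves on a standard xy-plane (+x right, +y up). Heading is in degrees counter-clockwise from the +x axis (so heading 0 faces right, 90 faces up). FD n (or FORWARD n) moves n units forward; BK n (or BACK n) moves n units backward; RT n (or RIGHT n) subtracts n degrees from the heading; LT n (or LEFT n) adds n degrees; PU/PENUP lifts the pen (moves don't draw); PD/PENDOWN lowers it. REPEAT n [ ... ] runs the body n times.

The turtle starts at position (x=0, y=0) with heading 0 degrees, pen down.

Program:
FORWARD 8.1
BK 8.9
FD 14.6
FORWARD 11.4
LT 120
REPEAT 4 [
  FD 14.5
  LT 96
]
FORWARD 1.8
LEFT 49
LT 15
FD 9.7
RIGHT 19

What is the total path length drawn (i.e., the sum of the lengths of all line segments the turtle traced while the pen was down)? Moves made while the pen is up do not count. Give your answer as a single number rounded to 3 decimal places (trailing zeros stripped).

Executing turtle program step by step:
Start: pos=(0,0), heading=0, pen down
FD 8.1: (0,0) -> (8.1,0) [heading=0, draw]
BK 8.9: (8.1,0) -> (-0.8,0) [heading=0, draw]
FD 14.6: (-0.8,0) -> (13.8,0) [heading=0, draw]
FD 11.4: (13.8,0) -> (25.2,0) [heading=0, draw]
LT 120: heading 0 -> 120
REPEAT 4 [
  -- iteration 1/4 --
  FD 14.5: (25.2,0) -> (17.95,12.557) [heading=120, draw]
  LT 96: heading 120 -> 216
  -- iteration 2/4 --
  FD 14.5: (17.95,12.557) -> (6.219,4.034) [heading=216, draw]
  LT 96: heading 216 -> 312
  -- iteration 3/4 --
  FD 14.5: (6.219,4.034) -> (15.922,-6.741) [heading=312, draw]
  LT 96: heading 312 -> 48
  -- iteration 4/4 --
  FD 14.5: (15.922,-6.741) -> (25.624,4.034) [heading=48, draw]
  LT 96: heading 48 -> 144
]
FD 1.8: (25.624,4.034) -> (24.168,5.092) [heading=144, draw]
LT 49: heading 144 -> 193
LT 15: heading 193 -> 208
FD 9.7: (24.168,5.092) -> (15.603,0.539) [heading=208, draw]
RT 19: heading 208 -> 189
Final: pos=(15.603,0.539), heading=189, 10 segment(s) drawn

Segment lengths:
  seg 1: (0,0) -> (8.1,0), length = 8.1
  seg 2: (8.1,0) -> (-0.8,0), length = 8.9
  seg 3: (-0.8,0) -> (13.8,0), length = 14.6
  seg 4: (13.8,0) -> (25.2,0), length = 11.4
  seg 5: (25.2,0) -> (17.95,12.557), length = 14.5
  seg 6: (17.95,12.557) -> (6.219,4.034), length = 14.5
  seg 7: (6.219,4.034) -> (15.922,-6.741), length = 14.5
  seg 8: (15.922,-6.741) -> (25.624,4.034), length = 14.5
  seg 9: (25.624,4.034) -> (24.168,5.092), length = 1.8
  seg 10: (24.168,5.092) -> (15.603,0.539), length = 9.7
Total = 112.5

Answer: 112.5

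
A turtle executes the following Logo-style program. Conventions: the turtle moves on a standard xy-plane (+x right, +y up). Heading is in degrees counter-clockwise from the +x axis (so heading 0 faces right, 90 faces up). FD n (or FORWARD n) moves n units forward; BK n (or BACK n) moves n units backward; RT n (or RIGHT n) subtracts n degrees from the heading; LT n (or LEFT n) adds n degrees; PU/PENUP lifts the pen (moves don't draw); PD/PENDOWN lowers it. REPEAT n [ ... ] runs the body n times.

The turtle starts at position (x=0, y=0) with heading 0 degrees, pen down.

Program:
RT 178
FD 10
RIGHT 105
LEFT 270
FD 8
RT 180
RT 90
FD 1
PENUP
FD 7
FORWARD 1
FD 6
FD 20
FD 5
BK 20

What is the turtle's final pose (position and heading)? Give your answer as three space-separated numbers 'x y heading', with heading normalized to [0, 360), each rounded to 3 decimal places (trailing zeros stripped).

Executing turtle program step by step:
Start: pos=(0,0), heading=0, pen down
RT 178: heading 0 -> 182
FD 10: (0,0) -> (-9.994,-0.349) [heading=182, draw]
RT 105: heading 182 -> 77
LT 270: heading 77 -> 347
FD 8: (-9.994,-0.349) -> (-2.199,-2.149) [heading=347, draw]
RT 180: heading 347 -> 167
RT 90: heading 167 -> 77
FD 1: (-2.199,-2.149) -> (-1.974,-1.174) [heading=77, draw]
PU: pen up
FD 7: (-1.974,-1.174) -> (-0.399,5.646) [heading=77, move]
FD 1: (-0.399,5.646) -> (-0.174,6.621) [heading=77, move]
FD 6: (-0.174,6.621) -> (1.175,12.467) [heading=77, move]
FD 20: (1.175,12.467) -> (5.674,31.954) [heading=77, move]
FD 5: (5.674,31.954) -> (6.799,36.826) [heading=77, move]
BK 20: (6.799,36.826) -> (2.3,17.339) [heading=77, move]
Final: pos=(2.3,17.339), heading=77, 3 segment(s) drawn

Answer: 2.3 17.339 77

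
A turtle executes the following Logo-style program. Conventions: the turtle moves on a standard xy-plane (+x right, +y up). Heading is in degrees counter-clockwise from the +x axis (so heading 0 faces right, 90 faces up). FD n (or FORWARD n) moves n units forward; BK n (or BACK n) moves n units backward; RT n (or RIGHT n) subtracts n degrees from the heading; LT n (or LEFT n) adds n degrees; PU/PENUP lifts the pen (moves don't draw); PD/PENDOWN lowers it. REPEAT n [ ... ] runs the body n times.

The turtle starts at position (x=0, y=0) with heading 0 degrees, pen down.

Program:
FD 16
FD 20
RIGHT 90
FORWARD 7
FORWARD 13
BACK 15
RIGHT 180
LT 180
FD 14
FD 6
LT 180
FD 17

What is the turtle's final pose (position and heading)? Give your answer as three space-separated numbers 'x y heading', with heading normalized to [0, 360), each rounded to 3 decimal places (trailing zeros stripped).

Executing turtle program step by step:
Start: pos=(0,0), heading=0, pen down
FD 16: (0,0) -> (16,0) [heading=0, draw]
FD 20: (16,0) -> (36,0) [heading=0, draw]
RT 90: heading 0 -> 270
FD 7: (36,0) -> (36,-7) [heading=270, draw]
FD 13: (36,-7) -> (36,-20) [heading=270, draw]
BK 15: (36,-20) -> (36,-5) [heading=270, draw]
RT 180: heading 270 -> 90
LT 180: heading 90 -> 270
FD 14: (36,-5) -> (36,-19) [heading=270, draw]
FD 6: (36,-19) -> (36,-25) [heading=270, draw]
LT 180: heading 270 -> 90
FD 17: (36,-25) -> (36,-8) [heading=90, draw]
Final: pos=(36,-8), heading=90, 8 segment(s) drawn

Answer: 36 -8 90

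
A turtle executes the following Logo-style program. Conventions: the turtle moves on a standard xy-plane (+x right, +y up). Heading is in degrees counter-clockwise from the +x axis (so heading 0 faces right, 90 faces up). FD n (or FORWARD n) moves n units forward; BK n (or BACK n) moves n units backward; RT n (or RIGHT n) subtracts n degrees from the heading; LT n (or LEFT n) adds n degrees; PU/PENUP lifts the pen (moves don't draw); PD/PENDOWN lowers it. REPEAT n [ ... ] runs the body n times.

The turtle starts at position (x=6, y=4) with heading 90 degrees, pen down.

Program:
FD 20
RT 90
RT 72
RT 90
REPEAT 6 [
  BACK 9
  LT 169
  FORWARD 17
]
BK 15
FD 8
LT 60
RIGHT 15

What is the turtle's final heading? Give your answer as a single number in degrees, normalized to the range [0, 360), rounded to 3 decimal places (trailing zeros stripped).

Answer: 177

Derivation:
Executing turtle program step by step:
Start: pos=(6,4), heading=90, pen down
FD 20: (6,4) -> (6,24) [heading=90, draw]
RT 90: heading 90 -> 0
RT 72: heading 0 -> 288
RT 90: heading 288 -> 198
REPEAT 6 [
  -- iteration 1/6 --
  BK 9: (6,24) -> (14.56,26.781) [heading=198, draw]
  LT 169: heading 198 -> 7
  FD 17: (14.56,26.781) -> (31.433,28.853) [heading=7, draw]
  -- iteration 2/6 --
  BK 9: (31.433,28.853) -> (22.5,27.756) [heading=7, draw]
  LT 169: heading 7 -> 176
  FD 17: (22.5,27.756) -> (5.541,28.942) [heading=176, draw]
  -- iteration 3/6 --
  BK 9: (5.541,28.942) -> (14.519,28.314) [heading=176, draw]
  LT 169: heading 176 -> 345
  FD 17: (14.519,28.314) -> (30.94,23.914) [heading=345, draw]
  -- iteration 4/6 --
  BK 9: (30.94,23.914) -> (22.247,26.244) [heading=345, draw]
  LT 169: heading 345 -> 154
  FD 17: (22.247,26.244) -> (6.967,33.696) [heading=154, draw]
  -- iteration 5/6 --
  BK 9: (6.967,33.696) -> (15.056,29.751) [heading=154, draw]
  LT 169: heading 154 -> 323
  FD 17: (15.056,29.751) -> (28.633,19.52) [heading=323, draw]
  -- iteration 6/6 --
  BK 9: (28.633,19.52) -> (21.446,24.936) [heading=323, draw]
  LT 169: heading 323 -> 132
  FD 17: (21.446,24.936) -> (10.07,37.57) [heading=132, draw]
]
BK 15: (10.07,37.57) -> (20.107,26.422) [heading=132, draw]
FD 8: (20.107,26.422) -> (14.754,32.368) [heading=132, draw]
LT 60: heading 132 -> 192
RT 15: heading 192 -> 177
Final: pos=(14.754,32.368), heading=177, 15 segment(s) drawn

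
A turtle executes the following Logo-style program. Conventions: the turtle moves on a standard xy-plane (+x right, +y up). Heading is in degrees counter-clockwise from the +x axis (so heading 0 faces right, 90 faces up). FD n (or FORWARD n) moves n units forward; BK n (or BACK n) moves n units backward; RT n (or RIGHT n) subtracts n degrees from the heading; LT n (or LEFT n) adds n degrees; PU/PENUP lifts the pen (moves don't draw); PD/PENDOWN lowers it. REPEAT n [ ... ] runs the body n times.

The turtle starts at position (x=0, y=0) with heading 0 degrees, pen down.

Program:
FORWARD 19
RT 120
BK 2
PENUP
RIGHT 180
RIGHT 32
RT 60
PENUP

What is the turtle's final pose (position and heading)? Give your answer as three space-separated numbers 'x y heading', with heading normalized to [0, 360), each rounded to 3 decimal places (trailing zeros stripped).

Answer: 20 1.732 328

Derivation:
Executing turtle program step by step:
Start: pos=(0,0), heading=0, pen down
FD 19: (0,0) -> (19,0) [heading=0, draw]
RT 120: heading 0 -> 240
BK 2: (19,0) -> (20,1.732) [heading=240, draw]
PU: pen up
RT 180: heading 240 -> 60
RT 32: heading 60 -> 28
RT 60: heading 28 -> 328
PU: pen up
Final: pos=(20,1.732), heading=328, 2 segment(s) drawn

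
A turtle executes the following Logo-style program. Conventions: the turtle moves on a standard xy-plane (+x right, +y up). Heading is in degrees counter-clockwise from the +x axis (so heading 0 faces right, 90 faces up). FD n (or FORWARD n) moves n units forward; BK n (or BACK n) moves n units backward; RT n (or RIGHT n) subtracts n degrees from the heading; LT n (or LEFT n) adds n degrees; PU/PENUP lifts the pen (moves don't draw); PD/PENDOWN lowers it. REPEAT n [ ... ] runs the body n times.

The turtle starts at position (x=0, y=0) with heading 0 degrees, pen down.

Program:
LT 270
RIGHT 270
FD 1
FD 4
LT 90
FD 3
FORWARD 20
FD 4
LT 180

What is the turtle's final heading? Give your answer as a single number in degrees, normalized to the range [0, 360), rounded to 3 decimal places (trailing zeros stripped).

Answer: 270

Derivation:
Executing turtle program step by step:
Start: pos=(0,0), heading=0, pen down
LT 270: heading 0 -> 270
RT 270: heading 270 -> 0
FD 1: (0,0) -> (1,0) [heading=0, draw]
FD 4: (1,0) -> (5,0) [heading=0, draw]
LT 90: heading 0 -> 90
FD 3: (5,0) -> (5,3) [heading=90, draw]
FD 20: (5,3) -> (5,23) [heading=90, draw]
FD 4: (5,23) -> (5,27) [heading=90, draw]
LT 180: heading 90 -> 270
Final: pos=(5,27), heading=270, 5 segment(s) drawn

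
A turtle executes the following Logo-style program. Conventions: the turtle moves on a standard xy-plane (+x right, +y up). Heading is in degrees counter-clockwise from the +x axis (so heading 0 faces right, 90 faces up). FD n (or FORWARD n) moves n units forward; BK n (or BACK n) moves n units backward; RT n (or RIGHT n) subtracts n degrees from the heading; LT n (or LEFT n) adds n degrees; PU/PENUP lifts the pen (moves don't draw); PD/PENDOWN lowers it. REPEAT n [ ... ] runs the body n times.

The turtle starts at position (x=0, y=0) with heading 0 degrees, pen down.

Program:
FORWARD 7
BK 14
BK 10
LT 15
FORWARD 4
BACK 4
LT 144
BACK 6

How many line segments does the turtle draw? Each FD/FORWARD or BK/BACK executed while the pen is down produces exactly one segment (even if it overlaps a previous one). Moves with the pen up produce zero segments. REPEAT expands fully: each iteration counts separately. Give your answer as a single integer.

Executing turtle program step by step:
Start: pos=(0,0), heading=0, pen down
FD 7: (0,0) -> (7,0) [heading=0, draw]
BK 14: (7,0) -> (-7,0) [heading=0, draw]
BK 10: (-7,0) -> (-17,0) [heading=0, draw]
LT 15: heading 0 -> 15
FD 4: (-17,0) -> (-13.136,1.035) [heading=15, draw]
BK 4: (-13.136,1.035) -> (-17,0) [heading=15, draw]
LT 144: heading 15 -> 159
BK 6: (-17,0) -> (-11.399,-2.15) [heading=159, draw]
Final: pos=(-11.399,-2.15), heading=159, 6 segment(s) drawn
Segments drawn: 6

Answer: 6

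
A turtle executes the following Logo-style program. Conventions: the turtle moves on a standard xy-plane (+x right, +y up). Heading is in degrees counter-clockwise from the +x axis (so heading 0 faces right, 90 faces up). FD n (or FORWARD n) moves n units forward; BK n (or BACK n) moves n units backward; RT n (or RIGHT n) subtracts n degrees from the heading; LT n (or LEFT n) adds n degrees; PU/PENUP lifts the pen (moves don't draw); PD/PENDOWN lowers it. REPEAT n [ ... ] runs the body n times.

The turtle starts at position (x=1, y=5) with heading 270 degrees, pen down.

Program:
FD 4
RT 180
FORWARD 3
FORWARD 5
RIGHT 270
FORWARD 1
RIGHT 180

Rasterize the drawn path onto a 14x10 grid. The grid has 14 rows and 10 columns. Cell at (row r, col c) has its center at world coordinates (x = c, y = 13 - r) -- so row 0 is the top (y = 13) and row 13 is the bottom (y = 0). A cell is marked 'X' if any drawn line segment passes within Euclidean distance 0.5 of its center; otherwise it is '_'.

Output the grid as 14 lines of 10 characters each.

Answer: __________
__________
__________
__________
XX________
_X________
_X________
_X________
_X________
_X________
_X________
_X________
_X________
__________

Derivation:
Segment 0: (1,5) -> (1,1)
Segment 1: (1,1) -> (1,4)
Segment 2: (1,4) -> (1,9)
Segment 3: (1,9) -> (-0,9)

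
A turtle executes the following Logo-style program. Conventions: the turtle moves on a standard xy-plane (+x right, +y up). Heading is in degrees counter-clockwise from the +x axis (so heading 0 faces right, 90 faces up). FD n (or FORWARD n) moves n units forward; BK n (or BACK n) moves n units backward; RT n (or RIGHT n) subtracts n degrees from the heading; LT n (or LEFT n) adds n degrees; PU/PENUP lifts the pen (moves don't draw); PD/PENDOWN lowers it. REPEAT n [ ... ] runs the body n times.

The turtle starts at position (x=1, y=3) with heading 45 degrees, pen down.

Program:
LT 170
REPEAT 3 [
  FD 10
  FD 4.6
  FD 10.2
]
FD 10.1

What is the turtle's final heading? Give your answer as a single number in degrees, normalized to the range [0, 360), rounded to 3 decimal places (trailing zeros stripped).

Executing turtle program step by step:
Start: pos=(1,3), heading=45, pen down
LT 170: heading 45 -> 215
REPEAT 3 [
  -- iteration 1/3 --
  FD 10: (1,3) -> (-7.192,-2.736) [heading=215, draw]
  FD 4.6: (-7.192,-2.736) -> (-10.96,-5.374) [heading=215, draw]
  FD 10.2: (-10.96,-5.374) -> (-19.315,-11.225) [heading=215, draw]
  -- iteration 2/3 --
  FD 10: (-19.315,-11.225) -> (-27.506,-16.96) [heading=215, draw]
  FD 4.6: (-27.506,-16.96) -> (-31.275,-19.599) [heading=215, draw]
  FD 10.2: (-31.275,-19.599) -> (-39.63,-25.449) [heading=215, draw]
  -- iteration 3/3 --
  FD 10: (-39.63,-25.449) -> (-47.821,-31.185) [heading=215, draw]
  FD 4.6: (-47.821,-31.185) -> (-51.59,-33.824) [heading=215, draw]
  FD 10.2: (-51.59,-33.824) -> (-59.945,-39.674) [heading=215, draw]
]
FD 10.1: (-59.945,-39.674) -> (-68.218,-45.467) [heading=215, draw]
Final: pos=(-68.218,-45.467), heading=215, 10 segment(s) drawn

Answer: 215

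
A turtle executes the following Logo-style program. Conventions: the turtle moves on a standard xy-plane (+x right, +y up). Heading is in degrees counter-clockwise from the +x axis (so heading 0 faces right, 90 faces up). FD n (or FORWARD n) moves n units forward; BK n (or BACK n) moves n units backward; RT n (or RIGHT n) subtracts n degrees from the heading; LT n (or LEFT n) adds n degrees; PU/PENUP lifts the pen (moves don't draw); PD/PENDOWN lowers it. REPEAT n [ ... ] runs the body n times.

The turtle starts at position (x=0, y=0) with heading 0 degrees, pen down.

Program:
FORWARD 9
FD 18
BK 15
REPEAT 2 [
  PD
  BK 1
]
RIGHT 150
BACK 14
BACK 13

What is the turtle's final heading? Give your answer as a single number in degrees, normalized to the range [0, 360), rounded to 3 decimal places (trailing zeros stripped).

Executing turtle program step by step:
Start: pos=(0,0), heading=0, pen down
FD 9: (0,0) -> (9,0) [heading=0, draw]
FD 18: (9,0) -> (27,0) [heading=0, draw]
BK 15: (27,0) -> (12,0) [heading=0, draw]
REPEAT 2 [
  -- iteration 1/2 --
  PD: pen down
  BK 1: (12,0) -> (11,0) [heading=0, draw]
  -- iteration 2/2 --
  PD: pen down
  BK 1: (11,0) -> (10,0) [heading=0, draw]
]
RT 150: heading 0 -> 210
BK 14: (10,0) -> (22.124,7) [heading=210, draw]
BK 13: (22.124,7) -> (33.383,13.5) [heading=210, draw]
Final: pos=(33.383,13.5), heading=210, 7 segment(s) drawn

Answer: 210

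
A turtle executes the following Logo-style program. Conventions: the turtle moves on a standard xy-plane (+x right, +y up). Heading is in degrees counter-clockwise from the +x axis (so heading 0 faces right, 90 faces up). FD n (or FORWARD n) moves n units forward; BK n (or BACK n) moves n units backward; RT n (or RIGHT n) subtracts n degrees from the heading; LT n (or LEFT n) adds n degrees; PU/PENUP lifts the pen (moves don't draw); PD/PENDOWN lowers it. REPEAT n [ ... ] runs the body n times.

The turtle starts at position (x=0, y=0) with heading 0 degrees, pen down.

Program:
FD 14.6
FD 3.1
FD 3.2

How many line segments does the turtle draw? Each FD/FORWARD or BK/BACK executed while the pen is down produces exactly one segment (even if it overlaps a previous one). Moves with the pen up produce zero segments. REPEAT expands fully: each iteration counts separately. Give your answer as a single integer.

Executing turtle program step by step:
Start: pos=(0,0), heading=0, pen down
FD 14.6: (0,0) -> (14.6,0) [heading=0, draw]
FD 3.1: (14.6,0) -> (17.7,0) [heading=0, draw]
FD 3.2: (17.7,0) -> (20.9,0) [heading=0, draw]
Final: pos=(20.9,0), heading=0, 3 segment(s) drawn
Segments drawn: 3

Answer: 3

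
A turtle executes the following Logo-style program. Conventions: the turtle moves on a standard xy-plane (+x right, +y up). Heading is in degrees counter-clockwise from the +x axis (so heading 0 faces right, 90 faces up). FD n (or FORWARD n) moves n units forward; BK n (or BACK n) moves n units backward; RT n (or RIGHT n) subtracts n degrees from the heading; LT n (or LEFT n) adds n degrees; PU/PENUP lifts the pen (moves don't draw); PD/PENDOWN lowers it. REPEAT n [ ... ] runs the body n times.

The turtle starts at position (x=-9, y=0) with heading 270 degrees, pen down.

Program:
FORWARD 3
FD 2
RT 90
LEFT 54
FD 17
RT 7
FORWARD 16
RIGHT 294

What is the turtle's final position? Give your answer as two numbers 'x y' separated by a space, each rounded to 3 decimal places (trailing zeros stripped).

Answer: -29.904 -30.455

Derivation:
Executing turtle program step by step:
Start: pos=(-9,0), heading=270, pen down
FD 3: (-9,0) -> (-9,-3) [heading=270, draw]
FD 2: (-9,-3) -> (-9,-5) [heading=270, draw]
RT 90: heading 270 -> 180
LT 54: heading 180 -> 234
FD 17: (-9,-5) -> (-18.992,-18.753) [heading=234, draw]
RT 7: heading 234 -> 227
FD 16: (-18.992,-18.753) -> (-29.904,-30.455) [heading=227, draw]
RT 294: heading 227 -> 293
Final: pos=(-29.904,-30.455), heading=293, 4 segment(s) drawn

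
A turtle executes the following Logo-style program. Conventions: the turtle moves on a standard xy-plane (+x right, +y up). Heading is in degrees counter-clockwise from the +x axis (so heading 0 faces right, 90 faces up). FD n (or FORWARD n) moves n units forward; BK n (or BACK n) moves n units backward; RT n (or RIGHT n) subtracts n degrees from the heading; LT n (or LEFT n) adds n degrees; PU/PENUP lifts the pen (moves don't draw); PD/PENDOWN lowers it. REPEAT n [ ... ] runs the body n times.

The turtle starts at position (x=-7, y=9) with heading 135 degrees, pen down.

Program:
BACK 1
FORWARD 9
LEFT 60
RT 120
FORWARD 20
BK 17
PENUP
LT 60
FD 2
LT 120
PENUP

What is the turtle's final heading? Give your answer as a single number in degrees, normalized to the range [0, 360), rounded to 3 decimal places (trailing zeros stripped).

Answer: 255

Derivation:
Executing turtle program step by step:
Start: pos=(-7,9), heading=135, pen down
BK 1: (-7,9) -> (-6.293,8.293) [heading=135, draw]
FD 9: (-6.293,8.293) -> (-12.657,14.657) [heading=135, draw]
LT 60: heading 135 -> 195
RT 120: heading 195 -> 75
FD 20: (-12.657,14.657) -> (-7.48,33.975) [heading=75, draw]
BK 17: (-7.48,33.975) -> (-11.88,17.555) [heading=75, draw]
PU: pen up
LT 60: heading 75 -> 135
FD 2: (-11.88,17.555) -> (-13.295,18.969) [heading=135, move]
LT 120: heading 135 -> 255
PU: pen up
Final: pos=(-13.295,18.969), heading=255, 4 segment(s) drawn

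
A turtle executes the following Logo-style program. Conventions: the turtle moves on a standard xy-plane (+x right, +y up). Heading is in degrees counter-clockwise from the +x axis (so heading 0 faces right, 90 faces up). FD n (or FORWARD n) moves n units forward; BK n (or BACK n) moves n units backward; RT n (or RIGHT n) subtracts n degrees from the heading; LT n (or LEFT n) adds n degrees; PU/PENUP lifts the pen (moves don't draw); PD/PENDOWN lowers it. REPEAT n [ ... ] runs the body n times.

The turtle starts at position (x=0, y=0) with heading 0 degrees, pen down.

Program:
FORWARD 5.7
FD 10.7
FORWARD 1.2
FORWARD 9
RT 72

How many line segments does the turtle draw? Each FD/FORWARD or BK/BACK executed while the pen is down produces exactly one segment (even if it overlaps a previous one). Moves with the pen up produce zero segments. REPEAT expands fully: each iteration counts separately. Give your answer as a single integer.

Executing turtle program step by step:
Start: pos=(0,0), heading=0, pen down
FD 5.7: (0,0) -> (5.7,0) [heading=0, draw]
FD 10.7: (5.7,0) -> (16.4,0) [heading=0, draw]
FD 1.2: (16.4,0) -> (17.6,0) [heading=0, draw]
FD 9: (17.6,0) -> (26.6,0) [heading=0, draw]
RT 72: heading 0 -> 288
Final: pos=(26.6,0), heading=288, 4 segment(s) drawn
Segments drawn: 4

Answer: 4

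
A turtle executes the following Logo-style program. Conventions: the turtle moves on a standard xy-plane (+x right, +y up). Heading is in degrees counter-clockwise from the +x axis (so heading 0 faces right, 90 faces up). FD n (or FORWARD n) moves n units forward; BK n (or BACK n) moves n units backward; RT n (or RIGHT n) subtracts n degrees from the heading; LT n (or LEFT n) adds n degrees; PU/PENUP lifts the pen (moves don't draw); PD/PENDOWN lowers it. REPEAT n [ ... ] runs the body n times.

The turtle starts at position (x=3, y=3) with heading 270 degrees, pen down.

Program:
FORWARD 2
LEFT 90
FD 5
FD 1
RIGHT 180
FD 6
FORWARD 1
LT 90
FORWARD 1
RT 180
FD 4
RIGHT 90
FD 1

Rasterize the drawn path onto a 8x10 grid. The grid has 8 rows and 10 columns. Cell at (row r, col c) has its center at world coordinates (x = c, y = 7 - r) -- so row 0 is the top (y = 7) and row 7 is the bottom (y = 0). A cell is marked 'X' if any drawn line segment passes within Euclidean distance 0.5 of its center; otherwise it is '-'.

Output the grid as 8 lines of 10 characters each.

Answer: ----------
----------
----------
--XX------
--XX------
--XX------
--XXXXXXXX
--X-------

Derivation:
Segment 0: (3,3) -> (3,1)
Segment 1: (3,1) -> (8,1)
Segment 2: (8,1) -> (9,1)
Segment 3: (9,1) -> (3,1)
Segment 4: (3,1) -> (2,1)
Segment 5: (2,1) -> (2,-0)
Segment 6: (2,-0) -> (2,4)
Segment 7: (2,4) -> (3,4)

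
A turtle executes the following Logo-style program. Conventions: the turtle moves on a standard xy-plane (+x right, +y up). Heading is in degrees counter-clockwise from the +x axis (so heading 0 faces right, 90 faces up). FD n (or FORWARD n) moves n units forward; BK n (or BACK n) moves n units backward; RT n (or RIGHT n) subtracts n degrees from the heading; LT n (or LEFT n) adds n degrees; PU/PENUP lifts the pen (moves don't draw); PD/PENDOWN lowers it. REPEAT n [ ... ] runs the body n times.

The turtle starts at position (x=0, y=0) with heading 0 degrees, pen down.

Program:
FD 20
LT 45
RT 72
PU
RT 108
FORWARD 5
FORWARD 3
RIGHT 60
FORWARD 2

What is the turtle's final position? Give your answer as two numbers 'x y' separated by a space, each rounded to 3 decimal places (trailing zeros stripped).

Answer: 12.411 -5.139

Derivation:
Executing turtle program step by step:
Start: pos=(0,0), heading=0, pen down
FD 20: (0,0) -> (20,0) [heading=0, draw]
LT 45: heading 0 -> 45
RT 72: heading 45 -> 333
PU: pen up
RT 108: heading 333 -> 225
FD 5: (20,0) -> (16.464,-3.536) [heading=225, move]
FD 3: (16.464,-3.536) -> (14.343,-5.657) [heading=225, move]
RT 60: heading 225 -> 165
FD 2: (14.343,-5.657) -> (12.411,-5.139) [heading=165, move]
Final: pos=(12.411,-5.139), heading=165, 1 segment(s) drawn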